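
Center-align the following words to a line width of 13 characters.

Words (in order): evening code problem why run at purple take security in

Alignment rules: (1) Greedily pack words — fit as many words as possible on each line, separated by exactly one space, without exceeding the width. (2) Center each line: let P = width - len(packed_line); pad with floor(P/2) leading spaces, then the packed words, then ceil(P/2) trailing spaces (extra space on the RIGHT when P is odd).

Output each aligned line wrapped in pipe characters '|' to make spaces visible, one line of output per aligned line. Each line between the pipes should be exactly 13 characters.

Answer: |evening code |
| problem why |
|run at purple|
|take security|
|     in      |

Derivation:
Line 1: ['evening', 'code'] (min_width=12, slack=1)
Line 2: ['problem', 'why'] (min_width=11, slack=2)
Line 3: ['run', 'at', 'purple'] (min_width=13, slack=0)
Line 4: ['take', 'security'] (min_width=13, slack=0)
Line 5: ['in'] (min_width=2, slack=11)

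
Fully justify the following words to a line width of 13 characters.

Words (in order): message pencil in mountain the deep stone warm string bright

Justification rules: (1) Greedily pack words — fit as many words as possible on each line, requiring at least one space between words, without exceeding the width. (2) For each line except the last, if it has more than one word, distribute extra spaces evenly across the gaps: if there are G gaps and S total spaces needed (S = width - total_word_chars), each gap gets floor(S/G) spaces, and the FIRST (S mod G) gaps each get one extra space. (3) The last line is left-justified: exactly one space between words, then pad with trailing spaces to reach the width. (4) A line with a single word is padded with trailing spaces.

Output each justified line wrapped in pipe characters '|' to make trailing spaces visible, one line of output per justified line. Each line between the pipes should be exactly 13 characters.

Line 1: ['message'] (min_width=7, slack=6)
Line 2: ['pencil', 'in'] (min_width=9, slack=4)
Line 3: ['mountain', 'the'] (min_width=12, slack=1)
Line 4: ['deep', 'stone'] (min_width=10, slack=3)
Line 5: ['warm', 'string'] (min_width=11, slack=2)
Line 6: ['bright'] (min_width=6, slack=7)

Answer: |message      |
|pencil     in|
|mountain  the|
|deep    stone|
|warm   string|
|bright       |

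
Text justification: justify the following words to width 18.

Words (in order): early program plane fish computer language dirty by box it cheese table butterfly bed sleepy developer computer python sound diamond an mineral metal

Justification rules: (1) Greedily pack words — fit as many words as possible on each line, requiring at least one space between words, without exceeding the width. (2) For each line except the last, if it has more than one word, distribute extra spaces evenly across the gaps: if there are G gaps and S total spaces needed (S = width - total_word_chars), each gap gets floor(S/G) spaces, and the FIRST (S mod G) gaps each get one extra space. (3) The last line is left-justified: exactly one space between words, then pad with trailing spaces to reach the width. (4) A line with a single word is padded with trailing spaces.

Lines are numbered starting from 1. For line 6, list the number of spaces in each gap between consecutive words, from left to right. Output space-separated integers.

Line 1: ['early', 'program'] (min_width=13, slack=5)
Line 2: ['plane', 'fish'] (min_width=10, slack=8)
Line 3: ['computer', 'language'] (min_width=17, slack=1)
Line 4: ['dirty', 'by', 'box', 'it'] (min_width=15, slack=3)
Line 5: ['cheese', 'table'] (min_width=12, slack=6)
Line 6: ['butterfly', 'bed'] (min_width=13, slack=5)
Line 7: ['sleepy', 'developer'] (min_width=16, slack=2)
Line 8: ['computer', 'python'] (min_width=15, slack=3)
Line 9: ['sound', 'diamond', 'an'] (min_width=16, slack=2)
Line 10: ['mineral', 'metal'] (min_width=13, slack=5)

Answer: 6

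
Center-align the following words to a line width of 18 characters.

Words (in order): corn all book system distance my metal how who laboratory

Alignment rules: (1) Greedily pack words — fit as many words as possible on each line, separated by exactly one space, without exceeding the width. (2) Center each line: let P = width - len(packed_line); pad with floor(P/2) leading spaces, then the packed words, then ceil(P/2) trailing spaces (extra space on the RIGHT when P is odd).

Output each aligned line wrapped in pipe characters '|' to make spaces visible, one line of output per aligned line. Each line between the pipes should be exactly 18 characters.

Line 1: ['corn', 'all', 'book'] (min_width=13, slack=5)
Line 2: ['system', 'distance', 'my'] (min_width=18, slack=0)
Line 3: ['metal', 'how', 'who'] (min_width=13, slack=5)
Line 4: ['laboratory'] (min_width=10, slack=8)

Answer: |  corn all book   |
|system distance my|
|  metal how who   |
|    laboratory    |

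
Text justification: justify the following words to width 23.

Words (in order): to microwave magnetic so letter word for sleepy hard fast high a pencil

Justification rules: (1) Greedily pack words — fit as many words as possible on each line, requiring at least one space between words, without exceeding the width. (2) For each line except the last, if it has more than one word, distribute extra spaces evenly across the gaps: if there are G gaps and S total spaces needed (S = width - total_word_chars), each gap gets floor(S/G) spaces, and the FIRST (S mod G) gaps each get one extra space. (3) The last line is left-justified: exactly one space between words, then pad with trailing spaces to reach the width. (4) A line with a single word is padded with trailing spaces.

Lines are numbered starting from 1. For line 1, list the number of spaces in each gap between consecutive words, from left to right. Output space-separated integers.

Answer: 2 2

Derivation:
Line 1: ['to', 'microwave', 'magnetic'] (min_width=21, slack=2)
Line 2: ['so', 'letter', 'word', 'for'] (min_width=18, slack=5)
Line 3: ['sleepy', 'hard', 'fast', 'high', 'a'] (min_width=23, slack=0)
Line 4: ['pencil'] (min_width=6, slack=17)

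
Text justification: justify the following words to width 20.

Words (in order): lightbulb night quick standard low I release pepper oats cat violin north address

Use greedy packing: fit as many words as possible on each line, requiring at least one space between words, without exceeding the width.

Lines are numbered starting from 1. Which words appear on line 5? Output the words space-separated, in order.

Line 1: ['lightbulb', 'night'] (min_width=15, slack=5)
Line 2: ['quick', 'standard', 'low', 'I'] (min_width=20, slack=0)
Line 3: ['release', 'pepper', 'oats'] (min_width=19, slack=1)
Line 4: ['cat', 'violin', 'north'] (min_width=16, slack=4)
Line 5: ['address'] (min_width=7, slack=13)

Answer: address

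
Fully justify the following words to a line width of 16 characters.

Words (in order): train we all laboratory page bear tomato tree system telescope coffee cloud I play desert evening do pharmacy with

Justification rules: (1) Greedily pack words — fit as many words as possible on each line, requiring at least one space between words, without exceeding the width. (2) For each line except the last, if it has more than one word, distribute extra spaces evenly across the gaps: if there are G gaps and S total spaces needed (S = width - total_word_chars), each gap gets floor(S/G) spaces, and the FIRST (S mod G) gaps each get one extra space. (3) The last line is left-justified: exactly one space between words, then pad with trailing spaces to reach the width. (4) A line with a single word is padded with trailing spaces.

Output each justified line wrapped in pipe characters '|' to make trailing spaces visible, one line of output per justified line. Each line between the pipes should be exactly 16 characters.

Answer: |train   we   all|
|laboratory  page|
|bear tomato tree|
|system telescope|
|coffee  cloud  I|
|play      desert|
|evening       do|
|pharmacy with   |

Derivation:
Line 1: ['train', 'we', 'all'] (min_width=12, slack=4)
Line 2: ['laboratory', 'page'] (min_width=15, slack=1)
Line 3: ['bear', 'tomato', 'tree'] (min_width=16, slack=0)
Line 4: ['system', 'telescope'] (min_width=16, slack=0)
Line 5: ['coffee', 'cloud', 'I'] (min_width=14, slack=2)
Line 6: ['play', 'desert'] (min_width=11, slack=5)
Line 7: ['evening', 'do'] (min_width=10, slack=6)
Line 8: ['pharmacy', 'with'] (min_width=13, slack=3)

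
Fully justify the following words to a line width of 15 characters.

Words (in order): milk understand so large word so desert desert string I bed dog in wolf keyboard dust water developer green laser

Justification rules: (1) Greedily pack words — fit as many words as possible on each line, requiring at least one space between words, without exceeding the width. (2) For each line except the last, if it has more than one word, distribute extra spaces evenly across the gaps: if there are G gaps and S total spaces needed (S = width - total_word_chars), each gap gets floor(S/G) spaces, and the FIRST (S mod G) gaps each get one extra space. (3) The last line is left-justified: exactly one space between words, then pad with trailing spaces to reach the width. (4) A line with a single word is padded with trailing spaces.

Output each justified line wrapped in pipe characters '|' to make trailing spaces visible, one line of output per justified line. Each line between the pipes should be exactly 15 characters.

Answer: |milk understand|
|so  large  word|
|so       desert|
|desert string I|
|bed dog in wolf|
|keyboard   dust|
|water developer|
|green laser    |

Derivation:
Line 1: ['milk', 'understand'] (min_width=15, slack=0)
Line 2: ['so', 'large', 'word'] (min_width=13, slack=2)
Line 3: ['so', 'desert'] (min_width=9, slack=6)
Line 4: ['desert', 'string', 'I'] (min_width=15, slack=0)
Line 5: ['bed', 'dog', 'in', 'wolf'] (min_width=15, slack=0)
Line 6: ['keyboard', 'dust'] (min_width=13, slack=2)
Line 7: ['water', 'developer'] (min_width=15, slack=0)
Line 8: ['green', 'laser'] (min_width=11, slack=4)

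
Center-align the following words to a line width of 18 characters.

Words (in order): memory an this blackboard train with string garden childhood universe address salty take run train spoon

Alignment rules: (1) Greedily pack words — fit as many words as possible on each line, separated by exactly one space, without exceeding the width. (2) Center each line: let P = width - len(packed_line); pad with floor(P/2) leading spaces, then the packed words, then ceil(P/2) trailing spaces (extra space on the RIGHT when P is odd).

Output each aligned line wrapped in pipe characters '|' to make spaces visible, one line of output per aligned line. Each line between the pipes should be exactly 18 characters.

Line 1: ['memory', 'an', 'this'] (min_width=14, slack=4)
Line 2: ['blackboard', 'train'] (min_width=16, slack=2)
Line 3: ['with', 'string', 'garden'] (min_width=18, slack=0)
Line 4: ['childhood', 'universe'] (min_width=18, slack=0)
Line 5: ['address', 'salty', 'take'] (min_width=18, slack=0)
Line 6: ['run', 'train', 'spoon'] (min_width=15, slack=3)

Answer: |  memory an this  |
| blackboard train |
|with string garden|
|childhood universe|
|address salty take|
| run train spoon  |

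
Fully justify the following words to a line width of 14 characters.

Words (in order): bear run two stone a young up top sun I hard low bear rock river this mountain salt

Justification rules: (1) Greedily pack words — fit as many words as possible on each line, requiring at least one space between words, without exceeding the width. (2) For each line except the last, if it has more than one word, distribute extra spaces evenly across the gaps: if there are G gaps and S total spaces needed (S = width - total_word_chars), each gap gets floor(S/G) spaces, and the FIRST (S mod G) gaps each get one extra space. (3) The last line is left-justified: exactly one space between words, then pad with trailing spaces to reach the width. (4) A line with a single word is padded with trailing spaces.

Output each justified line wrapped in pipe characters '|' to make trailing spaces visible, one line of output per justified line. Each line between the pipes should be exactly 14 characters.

Answer: |bear  run  two|
|stone  a young|
|up  top  sun I|
|hard  low bear|
|rock     river|
|this  mountain|
|salt          |

Derivation:
Line 1: ['bear', 'run', 'two'] (min_width=12, slack=2)
Line 2: ['stone', 'a', 'young'] (min_width=13, slack=1)
Line 3: ['up', 'top', 'sun', 'I'] (min_width=12, slack=2)
Line 4: ['hard', 'low', 'bear'] (min_width=13, slack=1)
Line 5: ['rock', 'river'] (min_width=10, slack=4)
Line 6: ['this', 'mountain'] (min_width=13, slack=1)
Line 7: ['salt'] (min_width=4, slack=10)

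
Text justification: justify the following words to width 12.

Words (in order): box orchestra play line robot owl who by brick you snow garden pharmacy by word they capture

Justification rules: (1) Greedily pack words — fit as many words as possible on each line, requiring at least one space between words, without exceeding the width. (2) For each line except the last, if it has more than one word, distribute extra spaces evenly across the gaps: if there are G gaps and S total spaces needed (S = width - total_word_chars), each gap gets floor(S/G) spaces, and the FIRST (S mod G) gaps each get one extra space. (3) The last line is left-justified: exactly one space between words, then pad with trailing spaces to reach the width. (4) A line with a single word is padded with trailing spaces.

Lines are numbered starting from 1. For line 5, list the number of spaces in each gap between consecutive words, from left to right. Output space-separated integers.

Answer: 1 1

Derivation:
Line 1: ['box'] (min_width=3, slack=9)
Line 2: ['orchestra'] (min_width=9, slack=3)
Line 3: ['play', 'line'] (min_width=9, slack=3)
Line 4: ['robot', 'owl'] (min_width=9, slack=3)
Line 5: ['who', 'by', 'brick'] (min_width=12, slack=0)
Line 6: ['you', 'snow'] (min_width=8, slack=4)
Line 7: ['garden'] (min_width=6, slack=6)
Line 8: ['pharmacy', 'by'] (min_width=11, slack=1)
Line 9: ['word', 'they'] (min_width=9, slack=3)
Line 10: ['capture'] (min_width=7, slack=5)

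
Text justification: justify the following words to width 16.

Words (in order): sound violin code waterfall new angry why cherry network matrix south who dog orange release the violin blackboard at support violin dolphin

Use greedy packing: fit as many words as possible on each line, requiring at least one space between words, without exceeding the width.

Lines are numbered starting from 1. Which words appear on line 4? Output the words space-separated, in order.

Line 1: ['sound', 'violin'] (min_width=12, slack=4)
Line 2: ['code', 'waterfall'] (min_width=14, slack=2)
Line 3: ['new', 'angry', 'why'] (min_width=13, slack=3)
Line 4: ['cherry', 'network'] (min_width=14, slack=2)
Line 5: ['matrix', 'south', 'who'] (min_width=16, slack=0)
Line 6: ['dog', 'orange'] (min_width=10, slack=6)
Line 7: ['release', 'the'] (min_width=11, slack=5)
Line 8: ['violin'] (min_width=6, slack=10)
Line 9: ['blackboard', 'at'] (min_width=13, slack=3)
Line 10: ['support', 'violin'] (min_width=14, slack=2)
Line 11: ['dolphin'] (min_width=7, slack=9)

Answer: cherry network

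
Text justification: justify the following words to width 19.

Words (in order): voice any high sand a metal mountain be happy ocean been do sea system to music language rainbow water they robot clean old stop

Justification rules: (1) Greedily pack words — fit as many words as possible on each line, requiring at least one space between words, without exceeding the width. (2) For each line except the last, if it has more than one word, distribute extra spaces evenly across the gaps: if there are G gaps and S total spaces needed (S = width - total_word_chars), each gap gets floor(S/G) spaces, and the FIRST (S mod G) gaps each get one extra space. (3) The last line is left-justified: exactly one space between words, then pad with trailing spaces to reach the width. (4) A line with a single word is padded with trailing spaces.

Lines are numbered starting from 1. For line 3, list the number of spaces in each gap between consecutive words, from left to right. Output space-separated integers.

Line 1: ['voice', 'any', 'high', 'sand'] (min_width=19, slack=0)
Line 2: ['a', 'metal', 'mountain', 'be'] (min_width=19, slack=0)
Line 3: ['happy', 'ocean', 'been', 'do'] (min_width=19, slack=0)
Line 4: ['sea', 'system', 'to', 'music'] (min_width=19, slack=0)
Line 5: ['language', 'rainbow'] (min_width=16, slack=3)
Line 6: ['water', 'they', 'robot'] (min_width=16, slack=3)
Line 7: ['clean', 'old', 'stop'] (min_width=14, slack=5)

Answer: 1 1 1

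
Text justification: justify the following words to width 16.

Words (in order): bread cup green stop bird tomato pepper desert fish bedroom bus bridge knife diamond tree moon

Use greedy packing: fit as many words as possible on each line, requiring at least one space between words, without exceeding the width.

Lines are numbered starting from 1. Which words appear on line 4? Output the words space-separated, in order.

Line 1: ['bread', 'cup', 'green'] (min_width=15, slack=1)
Line 2: ['stop', 'bird', 'tomato'] (min_width=16, slack=0)
Line 3: ['pepper', 'desert'] (min_width=13, slack=3)
Line 4: ['fish', 'bedroom', 'bus'] (min_width=16, slack=0)
Line 5: ['bridge', 'knife'] (min_width=12, slack=4)
Line 6: ['diamond', 'tree'] (min_width=12, slack=4)
Line 7: ['moon'] (min_width=4, slack=12)

Answer: fish bedroom bus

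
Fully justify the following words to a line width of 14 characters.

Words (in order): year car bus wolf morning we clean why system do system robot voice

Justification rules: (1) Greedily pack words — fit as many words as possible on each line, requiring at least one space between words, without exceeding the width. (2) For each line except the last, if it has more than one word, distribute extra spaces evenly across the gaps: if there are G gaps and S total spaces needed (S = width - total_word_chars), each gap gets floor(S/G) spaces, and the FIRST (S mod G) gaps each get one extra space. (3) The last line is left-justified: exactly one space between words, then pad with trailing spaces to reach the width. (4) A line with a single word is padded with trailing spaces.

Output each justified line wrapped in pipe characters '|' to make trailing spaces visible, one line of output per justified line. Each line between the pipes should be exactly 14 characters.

Line 1: ['year', 'car', 'bus'] (min_width=12, slack=2)
Line 2: ['wolf', 'morning'] (min_width=12, slack=2)
Line 3: ['we', 'clean', 'why'] (min_width=12, slack=2)
Line 4: ['system', 'do'] (min_width=9, slack=5)
Line 5: ['system', 'robot'] (min_width=12, slack=2)
Line 6: ['voice'] (min_width=5, slack=9)

Answer: |year  car  bus|
|wolf   morning|
|we  clean  why|
|system      do|
|system   robot|
|voice         |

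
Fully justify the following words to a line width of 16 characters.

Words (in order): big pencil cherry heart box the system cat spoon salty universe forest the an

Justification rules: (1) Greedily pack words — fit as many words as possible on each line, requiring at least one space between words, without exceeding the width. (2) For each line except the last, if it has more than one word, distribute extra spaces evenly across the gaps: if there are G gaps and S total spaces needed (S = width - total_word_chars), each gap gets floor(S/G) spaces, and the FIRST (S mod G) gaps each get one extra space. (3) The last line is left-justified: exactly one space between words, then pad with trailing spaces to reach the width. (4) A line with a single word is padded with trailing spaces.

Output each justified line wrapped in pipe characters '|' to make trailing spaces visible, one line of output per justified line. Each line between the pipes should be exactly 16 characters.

Line 1: ['big', 'pencil'] (min_width=10, slack=6)
Line 2: ['cherry', 'heart', 'box'] (min_width=16, slack=0)
Line 3: ['the', 'system', 'cat'] (min_width=14, slack=2)
Line 4: ['spoon', 'salty'] (min_width=11, slack=5)
Line 5: ['universe', 'forest'] (min_width=15, slack=1)
Line 6: ['the', 'an'] (min_width=6, slack=10)

Answer: |big       pencil|
|cherry heart box|
|the  system  cat|
|spoon      salty|
|universe  forest|
|the an          |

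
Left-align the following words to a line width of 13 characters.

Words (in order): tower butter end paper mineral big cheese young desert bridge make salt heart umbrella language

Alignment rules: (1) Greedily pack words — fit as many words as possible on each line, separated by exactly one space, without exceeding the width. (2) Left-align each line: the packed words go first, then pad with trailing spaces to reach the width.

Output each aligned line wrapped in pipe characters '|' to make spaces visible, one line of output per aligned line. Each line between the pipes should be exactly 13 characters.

Line 1: ['tower', 'butter'] (min_width=12, slack=1)
Line 2: ['end', 'paper'] (min_width=9, slack=4)
Line 3: ['mineral', 'big'] (min_width=11, slack=2)
Line 4: ['cheese', 'young'] (min_width=12, slack=1)
Line 5: ['desert', 'bridge'] (min_width=13, slack=0)
Line 6: ['make', 'salt'] (min_width=9, slack=4)
Line 7: ['heart'] (min_width=5, slack=8)
Line 8: ['umbrella'] (min_width=8, slack=5)
Line 9: ['language'] (min_width=8, slack=5)

Answer: |tower butter |
|end paper    |
|mineral big  |
|cheese young |
|desert bridge|
|make salt    |
|heart        |
|umbrella     |
|language     |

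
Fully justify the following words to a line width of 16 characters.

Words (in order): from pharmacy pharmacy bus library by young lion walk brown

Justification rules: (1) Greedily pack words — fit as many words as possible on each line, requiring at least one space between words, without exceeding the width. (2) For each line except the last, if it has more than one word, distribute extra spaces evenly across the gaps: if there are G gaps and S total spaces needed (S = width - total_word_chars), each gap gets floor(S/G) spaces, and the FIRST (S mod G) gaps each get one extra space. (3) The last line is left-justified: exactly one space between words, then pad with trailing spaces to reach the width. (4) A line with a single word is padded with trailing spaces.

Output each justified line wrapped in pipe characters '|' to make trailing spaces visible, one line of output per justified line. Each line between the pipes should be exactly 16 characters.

Answer: |from    pharmacy|
|pharmacy     bus|
|library by young|
|lion walk brown |

Derivation:
Line 1: ['from', 'pharmacy'] (min_width=13, slack=3)
Line 2: ['pharmacy', 'bus'] (min_width=12, slack=4)
Line 3: ['library', 'by', 'young'] (min_width=16, slack=0)
Line 4: ['lion', 'walk', 'brown'] (min_width=15, slack=1)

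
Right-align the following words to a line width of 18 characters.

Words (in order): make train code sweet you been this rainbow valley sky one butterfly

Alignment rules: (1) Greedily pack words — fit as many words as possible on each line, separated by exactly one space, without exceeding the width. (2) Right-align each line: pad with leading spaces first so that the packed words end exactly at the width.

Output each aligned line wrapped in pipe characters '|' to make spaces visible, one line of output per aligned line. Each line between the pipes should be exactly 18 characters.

Answer: |   make train code|
|    sweet you been|
|      this rainbow|
|    valley sky one|
|         butterfly|

Derivation:
Line 1: ['make', 'train', 'code'] (min_width=15, slack=3)
Line 2: ['sweet', 'you', 'been'] (min_width=14, slack=4)
Line 3: ['this', 'rainbow'] (min_width=12, slack=6)
Line 4: ['valley', 'sky', 'one'] (min_width=14, slack=4)
Line 5: ['butterfly'] (min_width=9, slack=9)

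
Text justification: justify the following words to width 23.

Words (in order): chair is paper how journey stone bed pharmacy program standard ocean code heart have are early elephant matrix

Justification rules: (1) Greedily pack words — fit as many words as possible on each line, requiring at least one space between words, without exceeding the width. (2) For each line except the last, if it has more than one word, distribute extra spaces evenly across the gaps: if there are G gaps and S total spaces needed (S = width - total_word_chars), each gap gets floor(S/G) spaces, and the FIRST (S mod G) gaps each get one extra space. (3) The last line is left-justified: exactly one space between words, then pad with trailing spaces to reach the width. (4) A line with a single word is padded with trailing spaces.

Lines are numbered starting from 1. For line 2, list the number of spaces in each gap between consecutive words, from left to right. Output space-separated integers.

Answer: 4 4

Derivation:
Line 1: ['chair', 'is', 'paper', 'how'] (min_width=18, slack=5)
Line 2: ['journey', 'stone', 'bed'] (min_width=17, slack=6)
Line 3: ['pharmacy', 'program'] (min_width=16, slack=7)
Line 4: ['standard', 'ocean', 'code'] (min_width=19, slack=4)
Line 5: ['heart', 'have', 'are', 'early'] (min_width=20, slack=3)
Line 6: ['elephant', 'matrix'] (min_width=15, slack=8)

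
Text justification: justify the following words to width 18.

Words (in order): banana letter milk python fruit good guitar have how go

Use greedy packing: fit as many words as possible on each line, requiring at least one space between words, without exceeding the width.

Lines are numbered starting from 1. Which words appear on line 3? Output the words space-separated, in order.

Answer: guitar have how go

Derivation:
Line 1: ['banana', 'letter', 'milk'] (min_width=18, slack=0)
Line 2: ['python', 'fruit', 'good'] (min_width=17, slack=1)
Line 3: ['guitar', 'have', 'how', 'go'] (min_width=18, slack=0)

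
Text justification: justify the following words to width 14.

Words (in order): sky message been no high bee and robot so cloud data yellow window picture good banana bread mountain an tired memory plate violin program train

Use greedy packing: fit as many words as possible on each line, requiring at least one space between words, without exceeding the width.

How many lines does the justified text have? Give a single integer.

Line 1: ['sky', 'message'] (min_width=11, slack=3)
Line 2: ['been', 'no', 'high'] (min_width=12, slack=2)
Line 3: ['bee', 'and', 'robot'] (min_width=13, slack=1)
Line 4: ['so', 'cloud', 'data'] (min_width=13, slack=1)
Line 5: ['yellow', 'window'] (min_width=13, slack=1)
Line 6: ['picture', 'good'] (min_width=12, slack=2)
Line 7: ['banana', 'bread'] (min_width=12, slack=2)
Line 8: ['mountain', 'an'] (min_width=11, slack=3)
Line 9: ['tired', 'memory'] (min_width=12, slack=2)
Line 10: ['plate', 'violin'] (min_width=12, slack=2)
Line 11: ['program', 'train'] (min_width=13, slack=1)
Total lines: 11

Answer: 11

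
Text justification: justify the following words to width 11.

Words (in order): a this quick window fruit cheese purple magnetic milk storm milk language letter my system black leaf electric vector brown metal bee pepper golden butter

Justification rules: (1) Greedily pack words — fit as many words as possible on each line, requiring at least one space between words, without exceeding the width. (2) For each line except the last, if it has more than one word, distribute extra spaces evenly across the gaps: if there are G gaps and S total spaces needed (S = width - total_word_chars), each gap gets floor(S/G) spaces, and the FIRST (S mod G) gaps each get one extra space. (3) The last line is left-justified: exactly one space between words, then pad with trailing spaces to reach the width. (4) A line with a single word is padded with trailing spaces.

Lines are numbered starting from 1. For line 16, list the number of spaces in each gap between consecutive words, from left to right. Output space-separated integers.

Answer: 1

Derivation:
Line 1: ['a', 'this'] (min_width=6, slack=5)
Line 2: ['quick'] (min_width=5, slack=6)
Line 3: ['window'] (min_width=6, slack=5)
Line 4: ['fruit'] (min_width=5, slack=6)
Line 5: ['cheese'] (min_width=6, slack=5)
Line 6: ['purple'] (min_width=6, slack=5)
Line 7: ['magnetic'] (min_width=8, slack=3)
Line 8: ['milk', 'storm'] (min_width=10, slack=1)
Line 9: ['milk'] (min_width=4, slack=7)
Line 10: ['language'] (min_width=8, slack=3)
Line 11: ['letter', 'my'] (min_width=9, slack=2)
Line 12: ['system'] (min_width=6, slack=5)
Line 13: ['black', 'leaf'] (min_width=10, slack=1)
Line 14: ['electric'] (min_width=8, slack=3)
Line 15: ['vector'] (min_width=6, slack=5)
Line 16: ['brown', 'metal'] (min_width=11, slack=0)
Line 17: ['bee', 'pepper'] (min_width=10, slack=1)
Line 18: ['golden'] (min_width=6, slack=5)
Line 19: ['butter'] (min_width=6, slack=5)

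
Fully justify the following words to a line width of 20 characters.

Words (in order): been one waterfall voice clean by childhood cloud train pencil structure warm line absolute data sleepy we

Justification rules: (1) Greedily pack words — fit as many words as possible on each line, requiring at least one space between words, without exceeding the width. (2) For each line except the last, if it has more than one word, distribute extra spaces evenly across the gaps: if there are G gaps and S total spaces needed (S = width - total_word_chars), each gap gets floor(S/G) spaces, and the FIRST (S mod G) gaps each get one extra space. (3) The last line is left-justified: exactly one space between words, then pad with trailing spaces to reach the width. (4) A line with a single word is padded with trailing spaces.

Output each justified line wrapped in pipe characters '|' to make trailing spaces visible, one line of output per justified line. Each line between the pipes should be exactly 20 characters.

Answer: |been  one  waterfall|
|voice    clean    by|
|childhood      cloud|
|train         pencil|
|structure  warm line|
|absolute data sleepy|
|we                  |

Derivation:
Line 1: ['been', 'one', 'waterfall'] (min_width=18, slack=2)
Line 2: ['voice', 'clean', 'by'] (min_width=14, slack=6)
Line 3: ['childhood', 'cloud'] (min_width=15, slack=5)
Line 4: ['train', 'pencil'] (min_width=12, slack=8)
Line 5: ['structure', 'warm', 'line'] (min_width=19, slack=1)
Line 6: ['absolute', 'data', 'sleepy'] (min_width=20, slack=0)
Line 7: ['we'] (min_width=2, slack=18)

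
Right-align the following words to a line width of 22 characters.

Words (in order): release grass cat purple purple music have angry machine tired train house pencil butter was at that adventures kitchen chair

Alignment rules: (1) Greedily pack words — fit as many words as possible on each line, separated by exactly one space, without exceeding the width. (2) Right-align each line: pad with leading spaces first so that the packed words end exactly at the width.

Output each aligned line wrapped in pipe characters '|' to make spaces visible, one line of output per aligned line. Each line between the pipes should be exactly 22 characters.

Line 1: ['release', 'grass', 'cat'] (min_width=17, slack=5)
Line 2: ['purple', 'purple', 'music'] (min_width=19, slack=3)
Line 3: ['have', 'angry', 'machine'] (min_width=18, slack=4)
Line 4: ['tired', 'train', 'house'] (min_width=17, slack=5)
Line 5: ['pencil', 'butter', 'was', 'at'] (min_width=20, slack=2)
Line 6: ['that', 'adventures'] (min_width=15, slack=7)
Line 7: ['kitchen', 'chair'] (min_width=13, slack=9)

Answer: |     release grass cat|
|   purple purple music|
|    have angry machine|
|     tired train house|
|  pencil butter was at|
|       that adventures|
|         kitchen chair|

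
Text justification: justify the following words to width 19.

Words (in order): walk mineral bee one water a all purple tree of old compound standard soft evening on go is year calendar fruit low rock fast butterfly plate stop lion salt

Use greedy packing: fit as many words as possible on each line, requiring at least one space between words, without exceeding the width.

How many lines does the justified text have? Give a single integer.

Line 1: ['walk', 'mineral', 'bee'] (min_width=16, slack=3)
Line 2: ['one', 'water', 'a', 'all'] (min_width=15, slack=4)
Line 3: ['purple', 'tree', 'of', 'old'] (min_width=18, slack=1)
Line 4: ['compound', 'standard'] (min_width=17, slack=2)
Line 5: ['soft', 'evening', 'on', 'go'] (min_width=18, slack=1)
Line 6: ['is', 'year', 'calendar'] (min_width=16, slack=3)
Line 7: ['fruit', 'low', 'rock', 'fast'] (min_width=19, slack=0)
Line 8: ['butterfly', 'plate'] (min_width=15, slack=4)
Line 9: ['stop', 'lion', 'salt'] (min_width=14, slack=5)
Total lines: 9

Answer: 9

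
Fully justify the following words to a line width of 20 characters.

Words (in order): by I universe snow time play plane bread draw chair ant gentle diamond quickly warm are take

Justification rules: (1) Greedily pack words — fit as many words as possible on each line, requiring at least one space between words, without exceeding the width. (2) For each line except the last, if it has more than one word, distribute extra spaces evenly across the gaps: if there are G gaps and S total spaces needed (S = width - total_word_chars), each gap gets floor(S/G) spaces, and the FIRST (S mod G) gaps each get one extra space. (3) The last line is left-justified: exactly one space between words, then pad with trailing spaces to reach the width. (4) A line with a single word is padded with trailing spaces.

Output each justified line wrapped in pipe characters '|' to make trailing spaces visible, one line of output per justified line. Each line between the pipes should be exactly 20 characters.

Answer: |by  I  universe snow|
|time    play   plane|
|bread draw chair ant|
|gentle       diamond|
|quickly   warm   are|
|take                |

Derivation:
Line 1: ['by', 'I', 'universe', 'snow'] (min_width=18, slack=2)
Line 2: ['time', 'play', 'plane'] (min_width=15, slack=5)
Line 3: ['bread', 'draw', 'chair', 'ant'] (min_width=20, slack=0)
Line 4: ['gentle', 'diamond'] (min_width=14, slack=6)
Line 5: ['quickly', 'warm', 'are'] (min_width=16, slack=4)
Line 6: ['take'] (min_width=4, slack=16)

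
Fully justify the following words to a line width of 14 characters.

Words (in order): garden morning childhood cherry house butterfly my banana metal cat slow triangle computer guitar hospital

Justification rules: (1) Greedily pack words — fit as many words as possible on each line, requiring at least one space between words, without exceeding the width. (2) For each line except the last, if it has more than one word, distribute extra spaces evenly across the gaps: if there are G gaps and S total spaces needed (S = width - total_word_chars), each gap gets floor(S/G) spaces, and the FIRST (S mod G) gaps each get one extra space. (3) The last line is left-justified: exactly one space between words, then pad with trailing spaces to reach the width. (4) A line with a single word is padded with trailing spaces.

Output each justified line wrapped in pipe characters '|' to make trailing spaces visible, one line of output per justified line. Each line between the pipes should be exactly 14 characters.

Line 1: ['garden', 'morning'] (min_width=14, slack=0)
Line 2: ['childhood'] (min_width=9, slack=5)
Line 3: ['cherry', 'house'] (min_width=12, slack=2)
Line 4: ['butterfly', 'my'] (min_width=12, slack=2)
Line 5: ['banana', 'metal'] (min_width=12, slack=2)
Line 6: ['cat', 'slow'] (min_width=8, slack=6)
Line 7: ['triangle'] (min_width=8, slack=6)
Line 8: ['computer'] (min_width=8, slack=6)
Line 9: ['guitar'] (min_width=6, slack=8)
Line 10: ['hospital'] (min_width=8, slack=6)

Answer: |garden morning|
|childhood     |
|cherry   house|
|butterfly   my|
|banana   metal|
|cat       slow|
|triangle      |
|computer      |
|guitar        |
|hospital      |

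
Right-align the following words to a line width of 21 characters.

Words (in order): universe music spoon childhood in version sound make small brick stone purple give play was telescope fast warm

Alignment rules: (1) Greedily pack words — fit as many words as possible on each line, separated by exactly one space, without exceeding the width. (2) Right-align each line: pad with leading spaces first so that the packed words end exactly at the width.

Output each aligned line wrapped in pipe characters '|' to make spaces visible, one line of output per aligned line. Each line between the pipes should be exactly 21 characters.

Line 1: ['universe', 'music', 'spoon'] (min_width=20, slack=1)
Line 2: ['childhood', 'in', 'version'] (min_width=20, slack=1)
Line 3: ['sound', 'make', 'small'] (min_width=16, slack=5)
Line 4: ['brick', 'stone', 'purple'] (min_width=18, slack=3)
Line 5: ['give', 'play', 'was'] (min_width=13, slack=8)
Line 6: ['telescope', 'fast', 'warm'] (min_width=19, slack=2)

Answer: | universe music spoon|
| childhood in version|
|     sound make small|
|   brick stone purple|
|        give play was|
|  telescope fast warm|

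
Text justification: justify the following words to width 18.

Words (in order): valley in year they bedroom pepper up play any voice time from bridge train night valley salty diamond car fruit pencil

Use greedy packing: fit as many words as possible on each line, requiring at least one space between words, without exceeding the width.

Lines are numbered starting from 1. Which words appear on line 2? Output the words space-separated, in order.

Line 1: ['valley', 'in', 'year'] (min_width=14, slack=4)
Line 2: ['they', 'bedroom'] (min_width=12, slack=6)
Line 3: ['pepper', 'up', 'play', 'any'] (min_width=18, slack=0)
Line 4: ['voice', 'time', 'from'] (min_width=15, slack=3)
Line 5: ['bridge', 'train', 'night'] (min_width=18, slack=0)
Line 6: ['valley', 'salty'] (min_width=12, slack=6)
Line 7: ['diamond', 'car', 'fruit'] (min_width=17, slack=1)
Line 8: ['pencil'] (min_width=6, slack=12)

Answer: they bedroom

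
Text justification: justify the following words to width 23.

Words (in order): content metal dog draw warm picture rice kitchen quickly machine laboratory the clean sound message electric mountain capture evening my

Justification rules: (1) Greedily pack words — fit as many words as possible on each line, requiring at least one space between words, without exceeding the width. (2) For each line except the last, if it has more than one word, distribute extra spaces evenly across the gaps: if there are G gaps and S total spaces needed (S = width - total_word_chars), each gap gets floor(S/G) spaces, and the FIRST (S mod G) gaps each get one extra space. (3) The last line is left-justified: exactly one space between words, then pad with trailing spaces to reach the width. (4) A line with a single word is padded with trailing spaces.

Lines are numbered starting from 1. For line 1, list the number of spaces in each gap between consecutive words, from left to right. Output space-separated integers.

Line 1: ['content', 'metal', 'dog', 'draw'] (min_width=22, slack=1)
Line 2: ['warm', 'picture', 'rice'] (min_width=17, slack=6)
Line 3: ['kitchen', 'quickly', 'machine'] (min_width=23, slack=0)
Line 4: ['laboratory', 'the', 'clean'] (min_width=20, slack=3)
Line 5: ['sound', 'message', 'electric'] (min_width=22, slack=1)
Line 6: ['mountain', 'capture'] (min_width=16, slack=7)
Line 7: ['evening', 'my'] (min_width=10, slack=13)

Answer: 2 1 1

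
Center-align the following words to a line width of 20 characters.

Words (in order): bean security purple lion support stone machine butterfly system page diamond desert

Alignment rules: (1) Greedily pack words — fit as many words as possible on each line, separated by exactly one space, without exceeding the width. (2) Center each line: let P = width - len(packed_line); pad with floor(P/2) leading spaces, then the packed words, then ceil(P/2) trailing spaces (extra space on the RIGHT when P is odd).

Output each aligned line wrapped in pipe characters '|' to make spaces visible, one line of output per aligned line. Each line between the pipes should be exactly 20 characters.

Line 1: ['bean', 'security', 'purple'] (min_width=20, slack=0)
Line 2: ['lion', 'support', 'stone'] (min_width=18, slack=2)
Line 3: ['machine', 'butterfly'] (min_width=17, slack=3)
Line 4: ['system', 'page', 'diamond'] (min_width=19, slack=1)
Line 5: ['desert'] (min_width=6, slack=14)

Answer: |bean security purple|
| lion support stone |
| machine butterfly  |
|system page diamond |
|       desert       |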